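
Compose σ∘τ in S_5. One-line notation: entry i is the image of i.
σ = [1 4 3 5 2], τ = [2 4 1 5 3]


σ∘τ: apply τ first, then σ
1 →τ 2 →σ 4
2 →τ 4 →σ 5
3 →τ 1 →σ 1
4 →τ 5 →σ 2
5 →τ 3 →σ 3

σ∘τ = [4 5 1 2 3]


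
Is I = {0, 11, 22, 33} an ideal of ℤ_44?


Check ideal conditions for I = {0, 11, 22, 33} in ℤ_44:
(1) I is an additive subgroup? Yes
(2) For r ∈ ℤ_44 and a ∈ I: r·a ∈ I? Yes

Yes, I is an ideal of ℤ_44


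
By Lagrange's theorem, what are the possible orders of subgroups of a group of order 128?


Lagrange's theorem: |H| divides |G|
|G| = 128
Divisors of 128: 1, 2, 4, 8, 16, 32, 64, 128

Possible subgroup orders: {1, 2, 4, 8, 16, 32, 64, 128}


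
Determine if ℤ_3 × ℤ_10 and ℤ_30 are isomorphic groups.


Comparing ℤ_3 × ℤ_10 and ℤ_30:
gcd(3,10) = 1, so ℤ_3 × ℤ_10 ≅ ℤ_30 (CRT)

Yes, ℤ_3 × ℤ_10 ≅ ℤ_30


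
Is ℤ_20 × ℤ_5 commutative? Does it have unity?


Direct product ring; commutative with unity (1,1); but (1,0)·(0,1) = (0,0) gives zero divisors, so not an integral domain
Commutative: Yes
Integral domain: No
Has unity: Yes

ℤ_20 × ℤ_5: Commutative=Yes, Unity=Yes


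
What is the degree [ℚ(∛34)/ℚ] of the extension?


∛34 has minimal polynomial x³ - 34 (irreducible over ℚ since 34 is not a perfect cube)

[ℚ(∛34)/ℚ] = 3


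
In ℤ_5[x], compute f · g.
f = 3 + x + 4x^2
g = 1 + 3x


Expand and collect like terms; reduce coefficients mod 5:
x^0: 3·1 = 3 ≡ 3 (mod 5)
x^1: 3·3 + 1·1 = 10 ≡ 0 (mod 5)
x^2: 1·3 + 4·1 = 7 ≡ 2 (mod 5)
x^3: 4·3 = 12 ≡ 2 (mod 5)
Result: 3 + 2x^2 + 2x^3

f · g = 3 + 2x^2 + 2x^3


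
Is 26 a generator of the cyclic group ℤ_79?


g generates ℤ_n iff gcd(g, n) = 1
gcd(26, 79) = 1
Since gcd = 1, 26 is a generator.

Yes, 26 generates ℤ_79


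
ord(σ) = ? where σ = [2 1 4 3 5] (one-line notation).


Cycle decomposition: (1 2) (3 4)
Cycle lengths: 2, 2
Order = lcm(2, 2) = 2

ord(σ) = 2


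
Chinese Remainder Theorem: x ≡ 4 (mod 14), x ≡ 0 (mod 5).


m₁ = 14, m₂ = 5, gcd = 1, so CRT applies. M = m₁·m₂ = 70
Let M₁ = M/m₁ = 5, M₂ = M/m₂ = 14
Find y₁ ≡ M₁⁻¹ (mod m₁): 5⁻¹ ≡ 3 (mod 14)
Find y₂ ≡ M₂⁻¹ (mod m₂): 14⁻¹ ≡ 4 (mod 5)
x = a₁·M₁·y₁ + a₂·M₂·y₂ = 4·5·3 + 0·14·4 = 60
Reduce mod 70: x ≡ 60
Check: 60 mod 14 = 4 ✓, 60 mod 5 = 0 ✓

x ≡ 60 (mod 70)


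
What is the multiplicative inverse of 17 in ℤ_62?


Use the extended Euclidean algorithm to write 1 = 17·s + 62·t; then s mod 62 is the inverse.
Euclidean algorithm:
  17 = 0·62 + 17
  62 = 3·17 + 11
  17 = 1·11 + 6
  11 = 1·6 + 5
  6 = 1·5 + 1
  5 = 5·1 + 0
gcd(17,62) = 1
Back-substitution gives: 17·(11) + 62·(-3) = 1
So 17⁻¹ ≡ 11 ≡ 11 (mod 62)
Check: 17 × 11 = 187 ≡ 1 (mod 62) ✓

17⁻¹ ≡ 11 (mod 62)


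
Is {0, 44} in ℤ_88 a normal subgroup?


H = {0, 44} in ℤ_88
ℤ_88 is abelian; every subgroup of an abelian group is normal

Yes, normal subgroup


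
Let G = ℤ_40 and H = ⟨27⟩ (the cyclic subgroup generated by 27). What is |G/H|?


|⟨27⟩| = n / gcd(27, 40) = 40 / 1 = 40
H is normal (ℤ_40 is abelian).
|G/H| = |G| / |H| = 40 / 40 = 1

|G/H| = 1


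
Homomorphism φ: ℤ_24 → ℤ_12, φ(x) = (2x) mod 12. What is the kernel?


Kernel = preimage of identity
ker(φ) = {x ∈ ℤ_24 : 2x ≡ 0 (mod 12)}. Since 12 | 24, φ is well-defined. The kernel is the cyclic subgroup ⟨6⟩ of ℤ_24 (order 4), i.e. {0, 6, 12, 18}

ker(φ) = {0, 6, 12, 18}


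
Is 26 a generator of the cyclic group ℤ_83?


g generates ℤ_n iff gcd(g, n) = 1
gcd(26, 83) = 1
Since gcd = 1, 26 is a generator.

Yes, 26 generates ℤ_83


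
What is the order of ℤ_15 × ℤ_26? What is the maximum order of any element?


|ℤ_15 × ℤ_26| = 15 × 26 = 390
Max element order = lcm(15,26) = 390
Cyclic? Yes (gcd=1)

|ℤ_15×ℤ_26| = 390, max element order = 390


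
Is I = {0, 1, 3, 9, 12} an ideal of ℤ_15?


Check ideal conditions for I = {0, 1, 3, 9, 12} in ℤ_15:
(1) I is an additive subgroup? No
(2) For r ∈ ℤ_15 and a ∈ I: r·a ∈ I? No  [counterexample: r=2, a=1, r·a mod 15 = 2 ∉ I]

No, I is not an ideal of ℤ_15


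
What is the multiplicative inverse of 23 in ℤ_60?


Use the extended Euclidean algorithm to write 1 = 23·s + 60·t; then s mod 60 is the inverse.
Euclidean algorithm:
  23 = 0·60 + 23
  60 = 2·23 + 14
  23 = 1·14 + 9
  14 = 1·9 + 5
  9 = 1·5 + 4
  5 = 1·4 + 1
  4 = 4·1 + 0
gcd(23,60) = 1
Back-substitution gives: 23·(-13) + 60·(5) = 1
So 23⁻¹ ≡ -13 ≡ 47 (mod 60)
Check: 23 × 47 = 1081 ≡ 1 (mod 60) ✓

23⁻¹ ≡ 47 (mod 60)


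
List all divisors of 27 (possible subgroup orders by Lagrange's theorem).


Lagrange's theorem: |H| divides |G|
|G| = 27
Divisors of 27: 1, 3, 9, 27

Possible subgroup orders: {1, 3, 9, 27}


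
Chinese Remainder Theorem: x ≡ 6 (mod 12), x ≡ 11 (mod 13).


m₁ = 12, m₂ = 13, gcd = 1, so CRT applies. M = m₁·m₂ = 156
Let M₁ = M/m₁ = 13, M₂ = M/m₂ = 12
Find y₁ ≡ M₁⁻¹ (mod m₁): 13⁻¹ ≡ 1 (mod 12)
Find y₂ ≡ M₂⁻¹ (mod m₂): 12⁻¹ ≡ 12 (mod 13)
x = a₁·M₁·y₁ + a₂·M₂·y₂ = 6·13·1 + 11·12·12 = 1662
Reduce mod 156: x ≡ 102
Check: 102 mod 12 = 6 ✓, 102 mod 13 = 11 ✓

x ≡ 102 (mod 156)


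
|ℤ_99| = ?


ℤ_n has n elements.

|ℤ_99| = 99


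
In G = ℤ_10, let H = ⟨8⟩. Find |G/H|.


|⟨8⟩| = n / gcd(8, 10) = 10 / 2 = 5
H is normal (ℤ_10 is abelian).
|G/H| = |G| / |H| = 10 / 5 = 2

|G/H| = 2


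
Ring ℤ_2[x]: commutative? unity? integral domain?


ℤ_2 is a field (n prime), so ℤ_2[x] is a commutative integral domain with unity
Commutative: Yes
Integral domain: Yes
Has unity: Yes

ℤ_2[x]: Commutative=Yes, Unity=Yes


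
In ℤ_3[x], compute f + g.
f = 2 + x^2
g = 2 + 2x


Add coefficients mod 3:
x^0: 2 + 2 = 1 (mod 3)
x^1: 0 + 2 = 2 (mod 3)
x^2: 1 + 0 = 1 (mod 3)
Result: 1 + 2x + x^2

f + g = 1 + 2x + x^2


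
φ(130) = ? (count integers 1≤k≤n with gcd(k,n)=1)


Factor n: 130 = 2 × 5 × 13
φ(n) = n · ∏(1 - 1/p) over distinct primes p | n
φ(130) = 130 · (1 - 1/2) · (1 - 1/5) · (1 - 1/13) = 48

φ(130) = 48


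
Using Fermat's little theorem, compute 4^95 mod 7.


Fermat's little theorem: if p is prime and gcd(a,p)=1, then a^(p-1) ≡ 1 (mod p)
p = 7 is prime, gcd(4,7) = 1
Reduce exponent: 95 mod 6 = 5
So 4^95 ≡ 4^5 (mod 7)
4^5 mod 7 = 2

4^95 ≡ 2 (mod 7)


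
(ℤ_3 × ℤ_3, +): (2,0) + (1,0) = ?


Operation: componentwise addition mod (3, 3)
(2,0) + (1,0) = ((a₁+b₁) mod 3, (a₂+b₂) mod 3) with a = (2,0), b = (1,0)

(2,0) + (1,0) = (0,0)


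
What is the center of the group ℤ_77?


Z(G) = {g ∈ G | gx = xg for all x ∈ G}
ℤ_77 is abelian, so Z(G) = G

Z(ℤ_77) = ℤ_77


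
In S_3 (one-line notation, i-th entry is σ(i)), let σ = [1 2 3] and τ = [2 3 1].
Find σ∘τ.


σ∘τ: apply τ first, then σ
1 →τ 2 →σ 2
2 →τ 3 →σ 3
3 →τ 1 →σ 1

σ∘τ = [2 3 1]


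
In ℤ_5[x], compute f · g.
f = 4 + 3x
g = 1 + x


Expand and collect like terms; reduce coefficients mod 5:
x^0: 4·1 = 4 ≡ 4 (mod 5)
x^1: 4·1 + 3·1 = 7 ≡ 2 (mod 5)
x^2: 3·1 = 3 ≡ 3 (mod 5)
Result: 4 + 2x + 3x^2

f · g = 4 + 2x + 3x^2


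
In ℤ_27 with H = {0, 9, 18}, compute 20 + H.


20 + H = {20 + h (mod 27) : h ∈ H}
20+0=20, 20+9=2, 20+18=11
20 + H = {2, 11, 20} = 2 + H

20 + H = {2, 11, 20}


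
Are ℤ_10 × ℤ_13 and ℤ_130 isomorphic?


Comparing ℤ_10 × ℤ_13 and ℤ_130:
gcd(10,13) = 1, so ℤ_10 × ℤ_13 ≅ ℤ_130 (CRT)

Yes, ℤ_10 × ℤ_13 ≅ ℤ_130


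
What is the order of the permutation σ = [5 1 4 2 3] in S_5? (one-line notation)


Cycle decomposition: (1 5 3 4 2)
Cycle lengths: 5
Order = lcm(5) = 5

ord(σ) = 5


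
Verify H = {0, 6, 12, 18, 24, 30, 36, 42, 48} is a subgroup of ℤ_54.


Subgroup test for H = {0, 6, 12, 18, 24, 30, 36, 42, 48} in (ℤ_54, +):
(1) 0 ∈ H? Yes
(2) Closure: for all a,b ∈ H, (a+b) mod 54 ∈ H? Yes
(3) Inverses: for all a ∈ H, -a mod 54 ∈ H? Yes

Yes, H is a subgroup of ℤ_54


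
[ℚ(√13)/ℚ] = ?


√13 has minimal polynomial x² - 13 (irreducible over ℚ since 13 is squarefree)

[ℚ(√13)/ℚ] = 2


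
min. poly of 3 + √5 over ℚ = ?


Let α = 3 + √5. Then α - 3 = √5, so (α - 3)² = 5, giving α² - 6α + 4 = 0. Degree 2 and α ∉ ℚ, so this is the minimal polynomial.

Minimal polynomial: x² - 6x + 4


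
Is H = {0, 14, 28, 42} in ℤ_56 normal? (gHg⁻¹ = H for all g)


H = {0, 14, 28, 42} in ℤ_56
ℤ_56 is abelian; every subgroup of an abelian group is normal

Yes, normal subgroup


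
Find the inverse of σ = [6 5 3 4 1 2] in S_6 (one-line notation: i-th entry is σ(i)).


To find σ⁻¹, swap domain and range:
σ(1) = 6 → σ⁻¹(6) = 1
σ(2) = 5 → σ⁻¹(5) = 2
σ(3) = 3 → σ⁻¹(3) = 3
σ(4) = 4 → σ⁻¹(4) = 4
σ(5) = 1 → σ⁻¹(1) = 5
σ(6) = 2 → σ⁻¹(2) = 6

σ⁻¹ = [5 6 3 4 2 1]


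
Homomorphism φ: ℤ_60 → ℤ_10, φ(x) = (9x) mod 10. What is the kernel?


Kernel = preimage of identity
ker(φ) = {x ∈ ℤ_60 : 9x ≡ 0 (mod 10)}. Since 10 | 60, φ is well-defined. The kernel is the cyclic subgroup ⟨10⟩ of ℤ_60 (order 6), i.e. {0, 10, 20, 30, 40, 50}

ker(φ) = {0, 10, 20, 30, 40, 50}


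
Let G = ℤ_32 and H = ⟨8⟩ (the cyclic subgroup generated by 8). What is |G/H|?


|⟨8⟩| = n / gcd(8, 32) = 32 / 8 = 4
H is normal (ℤ_32 is abelian).
|G/H| = |G| / |H| = 32 / 4 = 8

|G/H| = 8


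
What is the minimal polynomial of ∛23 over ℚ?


∛23 satisfies x³ - 23 = 0, irreducible over ℚ (no rational root; 23 is not a perfect cube)

Minimal polynomial: x³ - 23


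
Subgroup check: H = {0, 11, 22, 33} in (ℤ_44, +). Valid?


Subgroup test for H = {0, 11, 22, 33} in (ℤ_44, +):
(1) 0 ∈ H? Yes
(2) Closure: for all a,b ∈ H, (a+b) mod 44 ∈ H? Yes
(3) Inverses: for all a ∈ H, -a mod 44 ∈ H? Yes

Yes, H is a subgroup of ℤ_44


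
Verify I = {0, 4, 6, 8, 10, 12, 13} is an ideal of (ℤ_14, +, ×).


Check ideal conditions for I = {0, 4, 6, 8, 10, 12, 13} in ℤ_14:
(1) I is an additive subgroup? No
(2) For r ∈ ℤ_14 and a ∈ I: r·a ∈ I? No  [counterexample: r=2, a=8, r·a mod 14 = 2 ∉ I]

No, I is not an ideal of ℤ_14


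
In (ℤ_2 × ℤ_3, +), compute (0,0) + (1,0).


Operation: componentwise addition mod (2, 3)
(0,0) + (1,0) = ((a₁+b₁) mod 2, (a₂+b₂) mod 3) with a = (0,0), b = (1,0)

(0,0) + (1,0) = (1,0)


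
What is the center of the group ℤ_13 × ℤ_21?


Z(G) = {g ∈ G | gx = xg for all x ∈ G}
Direct product of abelian groups is abelian, so Z(G) = G

Z(ℤ_13 × ℤ_21) = ℤ_13 × ℤ_21


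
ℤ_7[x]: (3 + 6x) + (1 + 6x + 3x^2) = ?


Add coefficients mod 7:
x^0: 3 + 1 = 4 (mod 7)
x^1: 6 + 6 = 5 (mod 7)
x^2: 0 + 3 = 3 (mod 7)
Result: 4 + 5x + 3x^2

f + g = 4 + 5x + 3x^2


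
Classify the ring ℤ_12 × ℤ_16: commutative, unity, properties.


Direct product ring; commutative with unity (1,1); but (1,0)·(0,1) = (0,0) gives zero divisors, so not an integral domain
Commutative: Yes
Integral domain: No
Has unity: Yes

ℤ_12 × ℤ_16: Commutative=Yes, Unity=Yes


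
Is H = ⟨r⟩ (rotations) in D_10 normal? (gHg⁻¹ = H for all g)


H = ⟨r⟩ (rotations) in D_10
The rotation subgroup ⟨r⟩ has index 2 in D_10, so it is normal

Yes, normal subgroup


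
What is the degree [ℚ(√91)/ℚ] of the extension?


√91 has minimal polynomial x² - 91 (irreducible over ℚ since 91 is squarefree)

[ℚ(√91)/ℚ] = 2


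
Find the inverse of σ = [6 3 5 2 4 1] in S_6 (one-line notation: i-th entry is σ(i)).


To find σ⁻¹, swap domain and range:
σ(1) = 6 → σ⁻¹(6) = 1
σ(2) = 3 → σ⁻¹(3) = 2
σ(3) = 5 → σ⁻¹(5) = 3
σ(4) = 2 → σ⁻¹(2) = 4
σ(5) = 4 → σ⁻¹(4) = 5
σ(6) = 1 → σ⁻¹(1) = 6

σ⁻¹ = [6 4 2 5 3 1]


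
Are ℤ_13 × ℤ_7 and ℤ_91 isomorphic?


Comparing ℤ_13 × ℤ_7 and ℤ_91:
gcd(13,7) = 1, so ℤ_13 × ℤ_7 ≅ ℤ_91 (CRT)

Yes, ℤ_13 × ℤ_7 ≅ ℤ_91


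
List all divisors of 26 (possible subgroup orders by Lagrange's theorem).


Lagrange's theorem: |H| divides |G|
|G| = 26
Divisors of 26: 1, 2, 13, 26

Possible subgroup orders: {1, 2, 13, 26}


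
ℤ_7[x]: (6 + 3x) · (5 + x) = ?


Expand and collect like terms; reduce coefficients mod 7:
x^0: 6·5 = 30 ≡ 2 (mod 7)
x^1: 6·1 + 3·5 = 21 ≡ 0 (mod 7)
x^2: 3·1 = 3 ≡ 3 (mod 7)
Result: 2 + 3x^2

f · g = 2 + 3x^2


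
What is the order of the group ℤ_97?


ℤ_n has n elements.

|ℤ_97| = 97


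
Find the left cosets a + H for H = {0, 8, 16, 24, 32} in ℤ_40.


H = {0, 8, 16, 24, 32}, |H| = 5
Number of cosets = |G|/|H| = 40/5 = 8
0 + H = {0, 8, 16, 24, 32}
1 + H = {1, 9, 17, 25, 33}
2 + H = {2, 10, 18, 26, 34}
3 + H = {3, 11, 19, 27, 35}
4 + H = {4, 12, 20, 28, 36}
5 + H = {5, 13, 21, 29, 37}
6 + H = {6, 14, 22, 30, 38}
7 + H = {7, 15, 23, 31, 39}

Cosets: 0+H={0,8,16,24,32}; 1+H={1,9,17,25,33}; 2+H={2,10,18,26,34}; 3+H={3,11,19,27,35}; 4+H={4,12,20,28,36}; 5+H={5,13,21,29,37}; 6+H={6,14,22,30,38}; 7+H={7,15,23,31,39}


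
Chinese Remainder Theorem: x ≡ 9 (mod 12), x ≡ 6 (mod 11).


m₁ = 12, m₂ = 11, gcd = 1, so CRT applies. M = m₁·m₂ = 132
Let M₁ = M/m₁ = 11, M₂ = M/m₂ = 12
Find y₁ ≡ M₁⁻¹ (mod m₁): 11⁻¹ ≡ 11 (mod 12)
Find y₂ ≡ M₂⁻¹ (mod m₂): 12⁻¹ ≡ 1 (mod 11)
x = a₁·M₁·y₁ + a₂·M₂·y₂ = 9·11·11 + 6·12·1 = 1161
Reduce mod 132: x ≡ 105
Check: 105 mod 12 = 9 ✓, 105 mod 11 = 6 ✓

x ≡ 105 (mod 132)


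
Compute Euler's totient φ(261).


Factor n: 261 = 3^2 × 29
φ(n) = n · ∏(1 - 1/p) over distinct primes p | n
φ(261) = 261 · (1 - 1/3) · (1 - 1/29) = 168

φ(261) = 168


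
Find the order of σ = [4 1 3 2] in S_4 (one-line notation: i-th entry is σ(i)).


Cycle decomposition: (1 4 2)
Cycle lengths: 3
Order = lcm(3) = 3

ord(σ) = 3


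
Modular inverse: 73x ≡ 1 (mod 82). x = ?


Use the extended Euclidean algorithm to write 1 = 73·s + 82·t; then s mod 82 is the inverse.
Euclidean algorithm:
  73 = 0·82 + 73
  82 = 1·73 + 9
  73 = 8·9 + 1
  9 = 9·1 + 0
gcd(73,82) = 1
Back-substitution gives: 73·(9) + 82·(-8) = 1
So 73⁻¹ ≡ 9 ≡ 9 (mod 82)
Check: 73 × 9 = 657 ≡ 1 (mod 82) ✓

73⁻¹ ≡ 9 (mod 82)


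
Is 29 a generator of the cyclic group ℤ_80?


g generates ℤ_n iff gcd(g, n) = 1
gcd(29, 80) = 1
Since gcd = 1, 29 is a generator.

Yes, 29 generates ℤ_80


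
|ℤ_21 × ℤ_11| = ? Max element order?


|ℤ_21 × ℤ_11| = 21 × 11 = 231
Max element order = lcm(21,11) = 231
Cyclic? Yes (gcd=1)

|ℤ_21×ℤ_11| = 231, max element order = 231


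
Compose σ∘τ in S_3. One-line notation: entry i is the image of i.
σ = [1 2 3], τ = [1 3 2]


σ∘τ: apply τ first, then σ
1 →τ 1 →σ 1
2 →τ 3 →σ 3
3 →τ 2 →σ 2

σ∘τ = [1 3 2]


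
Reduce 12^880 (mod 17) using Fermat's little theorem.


Fermat's little theorem: if p is prime and gcd(a,p)=1, then a^(p-1) ≡ 1 (mod p)
p = 17 is prime, gcd(12,17) = 1
Reduce exponent: 880 mod 16 = 0
So 12^880 ≡ 12^0 (mod 17)
12^0 = 1

12^880 ≡ 1 (mod 17)


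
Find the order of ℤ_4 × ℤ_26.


|A × B| = |A| · |B|
|ℤ_4 × ℤ_26| = 4 × 26 = 104

|ℤ_4 × ℤ_26| = 104


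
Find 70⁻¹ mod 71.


Use the extended Euclidean algorithm to write 1 = 70·s + 71·t; then s mod 71 is the inverse.
Euclidean algorithm:
  70 = 0·71 + 70
  71 = 1·70 + 1
  70 = 70·1 + 0
gcd(70,71) = 1
Back-substitution gives: 70·(-1) + 71·(1) = 1
So 70⁻¹ ≡ -1 ≡ 70 (mod 71)
Check: 70 × 70 = 4900 ≡ 1 (mod 71) ✓

70⁻¹ ≡ 70 (mod 71)


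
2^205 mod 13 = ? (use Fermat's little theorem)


Fermat's little theorem: if p is prime and gcd(a,p)=1, then a^(p-1) ≡ 1 (mod p)
p = 13 is prime, gcd(2,13) = 1
Reduce exponent: 205 mod 12 = 1
So 2^205 ≡ 2^1 (mod 13)
2^1 mod 13 = 2

2^205 ≡ 2 (mod 13)


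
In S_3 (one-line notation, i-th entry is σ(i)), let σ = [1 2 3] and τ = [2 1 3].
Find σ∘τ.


σ∘τ: apply τ first, then σ
1 →τ 2 →σ 2
2 →τ 1 →σ 1
3 →τ 3 →σ 3

σ∘τ = [2 1 3]


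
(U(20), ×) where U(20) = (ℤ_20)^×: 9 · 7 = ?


Operation: multiplication mod 20
9 · 7 = (a × b) mod 20 with a = 9, b = 7

9 · 7 = 3


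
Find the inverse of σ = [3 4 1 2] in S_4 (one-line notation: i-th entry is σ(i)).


To find σ⁻¹, swap domain and range:
σ(1) = 3 → σ⁻¹(3) = 1
σ(2) = 4 → σ⁻¹(4) = 2
σ(3) = 1 → σ⁻¹(1) = 3
σ(4) = 2 → σ⁻¹(2) = 4

σ⁻¹ = [3 4 1 2]


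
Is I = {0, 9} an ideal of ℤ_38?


Check ideal conditions for I = {0, 9} in ℤ_38:
(1) I is an additive subgroup? No
(2) For r ∈ ℤ_38 and a ∈ I: r·a ∈ I? No  [counterexample: r=2, a=9, r·a mod 38 = 18 ∉ I]

No, I is not an ideal of ℤ_38


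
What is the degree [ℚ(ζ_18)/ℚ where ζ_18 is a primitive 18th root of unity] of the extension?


[ℚ(ζ_n):ℚ] = deg Φ_n(x) = φ(n). Here φ(18) = 6

[ℚ(ζ_18)/ℚ where ζ_18 is a primitive 18th root of unity] = 6


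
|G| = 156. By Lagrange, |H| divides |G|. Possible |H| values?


Lagrange's theorem: |H| divides |G|
|G| = 156
Divisors of 156: 1, 2, 3, 4, 6, 12, 13, 26, 39, 52, 78, 156

Possible subgroup orders: {1, 2, 3, 4, 6, 12, 13, 26, 39, 52, 78, 156}


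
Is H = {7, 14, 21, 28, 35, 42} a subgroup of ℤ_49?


Subgroup test for H = {7, 14, 21, 28, 35, 42} in (ℤ_49, +):
(1) 0 ∈ H? No
(2) Closure: for all a,b ∈ H, (a+b) mod 49 ∈ H? No  [counterexample: 7 + 42 = 0 ∉ H]
(3) Inverses: for all a ∈ H, -a mod 49 ∈ H? Yes

No, H is not a subgroup of ℤ_49


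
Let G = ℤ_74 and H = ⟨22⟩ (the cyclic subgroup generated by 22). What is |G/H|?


|⟨22⟩| = n / gcd(22, 74) = 74 / 2 = 37
H is normal (ℤ_74 is abelian).
|G/H| = |G| / |H| = 74 / 37 = 2

|G/H| = 2


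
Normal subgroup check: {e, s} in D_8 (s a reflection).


H = {e, s} in D_8 (s a reflection)
r·s·r⁻¹ = sr⁻² ≠ s for n ≥ 3, so {e, s} is not closed under conjugation

No, not a normal subgroup


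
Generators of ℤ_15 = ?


g generates ℤ_n iff gcd(g,n) = 1
Checking each g ∈ {1,...,14}:
gcd(1,15) = 1
gcd(2,15) = 1
gcd(3,15) = 3
gcd(4,15) = 1
gcd(5,15) = 5
gcd(6,15) = 3
gcd(7,15) = 1
gcd(8,15) = 1
gcd(9,15) = 3
gcd(10,15) = 5
gcd(11,15) = 1
gcd(12,15) = 3
gcd(13,15) = 1
gcd(14,15) = 1
Generators: {1, 2, 4, 7, 8, 11, 13, 14}
Number of generators = φ(15) = 8

Generators of ℤ_15 = {1, 2, 4, 7, 8, 11, 13, 14}


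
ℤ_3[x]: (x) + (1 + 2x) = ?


Add coefficients mod 3:
x^0: 0 + 1 = 1 (mod 3)
x^1: 1 + 2 = 0 (mod 3)
Result: 1

f + g = 1


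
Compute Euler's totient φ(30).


φ(n) = count of k ∈ {1,...,n} with gcd(k,n)=1
Coprimes to 30: {1, 7, 11, 13, 17, 19, 23, 29}
Count: 8

φ(30) = 8


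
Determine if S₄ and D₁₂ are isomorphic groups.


Comparing S₄ and D₁₂:
S₄ has trivial center; D₁₂ has center {e, r⁶}

No, S₄ ≇ D₁₂


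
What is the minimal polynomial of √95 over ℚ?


√95 satisfies x² - 95 = 0, irreducible over ℚ since 95 is squarefree

Minimal polynomial: x² - 95


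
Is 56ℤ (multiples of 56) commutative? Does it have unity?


56ℤ is a commutative ring under +,× but has no multiplicative identity (1 ∉ 56ℤ); it has no zero divisors, but without unity it is not an integral domain
Commutative: Yes
Integral domain: No
Has unity: No

56ℤ (multiples of 56): Commutative=Yes, Unity=No


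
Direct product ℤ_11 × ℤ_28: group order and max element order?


|ℤ_11 × ℤ_28| = 11 × 28 = 308
Max element order = lcm(11,28) = 308
Cyclic? Yes (gcd=1)

|ℤ_11×ℤ_28| = 308, max element order = 308


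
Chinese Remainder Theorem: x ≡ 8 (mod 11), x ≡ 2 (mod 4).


m₁ = 11, m₂ = 4, gcd = 1, so CRT applies. M = m₁·m₂ = 44
Let M₁ = M/m₁ = 4, M₂ = M/m₂ = 11
Find y₁ ≡ M₁⁻¹ (mod m₁): 4⁻¹ ≡ 3 (mod 11)
Find y₂ ≡ M₂⁻¹ (mod m₂): 11⁻¹ ≡ 3 (mod 4)
x = a₁·M₁·y₁ + a₂·M₂·y₂ = 8·4·3 + 2·11·3 = 162
Reduce mod 44: x ≡ 30
Check: 30 mod 11 = 8 ✓, 30 mod 4 = 2 ✓

x ≡ 30 (mod 44)


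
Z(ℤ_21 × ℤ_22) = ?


Z(G) = {g ∈ G | gx = xg for all x ∈ G}
Direct product of abelian groups is abelian, so Z(G) = G

Z(ℤ_21 × ℤ_22) = ℤ_21 × ℤ_22


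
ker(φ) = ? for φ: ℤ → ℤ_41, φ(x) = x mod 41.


Kernel = preimage of identity
ker(φ) = {x ∈ ℤ : x ≡ 0 (mod 41)} = 41ℤ = {0, ±41, ±82, ...}

ker(φ) = 41ℤ


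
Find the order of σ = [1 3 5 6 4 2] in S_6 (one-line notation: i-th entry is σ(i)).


Cycle decomposition: (2 3 5 4 6)
Cycle lengths: 5
Order = lcm(5) = 5

ord(σ) = 5


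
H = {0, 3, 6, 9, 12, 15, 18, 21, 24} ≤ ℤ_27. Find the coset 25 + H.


25 + H = {25 + h (mod 27) : h ∈ H}
25+0=25, 25+3=1, 25+6=4, 25+9=7, 25+12=10, 25+15=13, 25+18=16, 25+21=19, 25+24=22
25 + H = {1, 4, 7, 10, 13, 16, 19, 22, 25} = 1 + H

25 + H = {1, 4, 7, 10, 13, 16, 19, 22, 25}


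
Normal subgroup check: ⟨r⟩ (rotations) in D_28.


H = ⟨r⟩ (rotations) in D_28
The rotation subgroup ⟨r⟩ has index 2 in D_28, so it is normal

Yes, normal subgroup


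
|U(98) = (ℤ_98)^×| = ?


U(n) is the group of units mod n; |U(n)| = φ(n)
|U(98)| = φ(98) = 42

|U(98) = (ℤ_98)^×| = 42


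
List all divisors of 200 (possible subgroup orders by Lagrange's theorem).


Lagrange's theorem: |H| divides |G|
|G| = 200
Divisors of 200: 1, 2, 4, 5, 8, 10, 20, 25, 40, 50, 100, 200

Possible subgroup orders: {1, 2, 4, 5, 8, 10, 20, 25, 40, 50, 100, 200}


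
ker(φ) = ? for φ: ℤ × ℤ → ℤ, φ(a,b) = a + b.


Kernel = preimage of identity
ker(φ) = {(a,b) ∈ ℤ² | a+b = 0} = {(a,-a) | a ∈ ℤ}

ker(φ) = {(a,-a) | a ∈ ℤ}


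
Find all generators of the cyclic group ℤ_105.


g generates ℤ_n iff gcd(g,n) = 1
Prime factors of 105: 3, 5, 7
Generators are g ∈ {1,...,104} not divisible by any of these primes.
Generators: {1, 2, 4, 8, 11, 13, 16, 17, 19, 22, 23, 26, 29, 31, 32, 34, 37, 38, 41, 43, 44, 46, 47, 52, 53, 58, 59, 61, 62, 64, 67, 68, 71, 73, 74, 76, 79, 82, 83, 86, 88, 89, 92, 94, 97, 101, 103, 104}
Number of generators = φ(105) = 48

Generators of ℤ_105 = {1, 2, 4, 8, 11, 13, 16, 17, 19, 22, 23, 26, 29, 31, 32, 34, 37, 38, 41, 43, 44, 46, 47, 52, 53, 58, 59, 61, 62, 64, 67, 68, 71, 73, 74, 76, 79, 82, 83, 86, 88, 89, 92, 94, 97, 101, 103, 104}


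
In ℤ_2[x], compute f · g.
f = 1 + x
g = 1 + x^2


Expand and collect like terms; reduce coefficients mod 2:
x^0: 1·1 = 1 ≡ 1 (mod 2)
x^1: 1·0 + 1·1 = 1 ≡ 1 (mod 2)
x^2: 1·1 + 1·0 = 1 ≡ 1 (mod 2)
x^3: 1·1 = 1 ≡ 1 (mod 2)
Result: 1 + x + x^2 + x^3

f · g = 1 + x + x^2 + x^3


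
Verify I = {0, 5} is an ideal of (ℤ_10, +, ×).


Check ideal conditions for I = {0, 5} in ℤ_10:
(1) I is an additive subgroup? Yes
(2) For r ∈ ℤ_10 and a ∈ I: r·a ∈ I? Yes

Yes, I is an ideal of ℤ_10


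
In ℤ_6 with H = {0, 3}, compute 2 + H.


2 + H = {2 + h (mod 6) : h ∈ H}
2+0=2, 2+3=5

2 + H = {2, 5}


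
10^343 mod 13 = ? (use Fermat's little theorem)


Fermat's little theorem: if p is prime and gcd(a,p)=1, then a^(p-1) ≡ 1 (mod p)
p = 13 is prime, gcd(10,13) = 1
Reduce exponent: 343 mod 12 = 7
So 10^343 ≡ 10^7 (mod 13)
10^7 mod 13 = 10

10^343 ≡ 10 (mod 13)


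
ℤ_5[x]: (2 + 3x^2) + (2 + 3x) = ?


Add coefficients mod 5:
x^0: 2 + 2 = 4 (mod 5)
x^1: 0 + 3 = 3 (mod 5)
x^2: 3 + 0 = 3 (mod 5)
Result: 4 + 3x + 3x^2

f + g = 4 + 3x + 3x^2


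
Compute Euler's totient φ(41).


Factor n: 41 = 41
φ(n) = n · ∏(1 - 1/p) over distinct primes p | n
φ(41) = 41 · (1 - 1/41) = 40

φ(41) = 40


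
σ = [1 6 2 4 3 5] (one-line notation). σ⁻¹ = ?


To find σ⁻¹, swap domain and range:
σ(1) = 1 → σ⁻¹(1) = 1
σ(2) = 6 → σ⁻¹(6) = 2
σ(3) = 2 → σ⁻¹(2) = 3
σ(4) = 4 → σ⁻¹(4) = 4
σ(5) = 3 → σ⁻¹(3) = 5
σ(6) = 5 → σ⁻¹(5) = 6

σ⁻¹ = [1 3 5 4 6 2]


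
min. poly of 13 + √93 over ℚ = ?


Let α = 13 + √93. Then α - 13 = √93, so (α - 13)² = 93, giving α² - 26α + 76 = 0. Degree 2 and α ∉ ℚ, so this is the minimal polynomial.

Minimal polynomial: x² - 26x + 76


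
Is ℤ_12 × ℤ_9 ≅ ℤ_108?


Comparing ℤ_12 × ℤ_9 and ℤ_108:
gcd(12,9) = 3 ≠ 1. Max element order in ℤ_12×ℤ_9 is lcm(12,9) = 36 < 108, so it has no element of order 108

No, ℤ_12 × ℤ_9 ≇ ℤ_108


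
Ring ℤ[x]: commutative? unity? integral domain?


Polynomial ring over ℤ (an integral domain) is a commutative integral domain with unity 1
Commutative: Yes
Integral domain: Yes
Has unity: Yes

ℤ[x]: Commutative=Yes, Unity=Yes


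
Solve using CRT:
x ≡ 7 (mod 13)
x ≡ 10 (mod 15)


m₁ = 13, m₂ = 15, gcd = 1, so CRT applies. M = m₁·m₂ = 195
Let M₁ = M/m₁ = 15, M₂ = M/m₂ = 13
Find y₁ ≡ M₁⁻¹ (mod m₁): 15⁻¹ ≡ 7 (mod 13)
Find y₂ ≡ M₂⁻¹ (mod m₂): 13⁻¹ ≡ 7 (mod 15)
x = a₁·M₁·y₁ + a₂·M₂·y₂ = 7·15·7 + 10·13·7 = 1645
Reduce mod 195: x ≡ 85
Check: 85 mod 13 = 7 ✓, 85 mod 15 = 10 ✓

x ≡ 85 (mod 195)


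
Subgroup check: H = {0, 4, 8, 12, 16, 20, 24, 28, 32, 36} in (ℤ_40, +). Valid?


Subgroup test for H = {0, 4, 8, 12, 16, 20, 24, 28, 32, 36} in (ℤ_40, +):
(1) 0 ∈ H? Yes
(2) Closure: for all a,b ∈ H, (a+b) mod 40 ∈ H? Yes
(3) Inverses: for all a ∈ H, -a mod 40 ∈ H? Yes

Yes, H is a subgroup of ℤ_40


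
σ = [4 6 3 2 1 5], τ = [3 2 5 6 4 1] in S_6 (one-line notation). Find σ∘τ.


σ∘τ: apply τ first, then σ
1 →τ 3 →σ 3
2 →τ 2 →σ 6
3 →τ 5 →σ 1
4 →τ 6 →σ 5
5 →τ 4 →σ 2
6 →τ 1 →σ 4

σ∘τ = [3 6 1 5 2 4]


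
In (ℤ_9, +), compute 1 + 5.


Operation: addition mod 9
1 + 5 = (a + b) mod 9 with a = 1, b = 5

1 + 5 = 6


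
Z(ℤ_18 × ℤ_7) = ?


Z(G) = {g ∈ G | gx = xg for all x ∈ G}
Direct product of abelian groups is abelian, so Z(G) = G

Z(ℤ_18 × ℤ_7) = ℤ_18 × ℤ_7


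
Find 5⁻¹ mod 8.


Use the extended Euclidean algorithm to write 1 = 5·s + 8·t; then s mod 8 is the inverse.
Euclidean algorithm:
  5 = 0·8 + 5
  8 = 1·5 + 3
  5 = 1·3 + 2
  3 = 1·2 + 1
  2 = 2·1 + 0
gcd(5,8) = 1
Back-substitution gives: 5·(-3) + 8·(2) = 1
So 5⁻¹ ≡ -3 ≡ 5 (mod 8)
Check: 5 × 5 = 25 ≡ 1 (mod 8) ✓

5⁻¹ ≡ 5 (mod 8)


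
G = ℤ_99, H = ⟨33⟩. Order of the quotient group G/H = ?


|⟨33⟩| = n / gcd(33, 99) = 99 / 33 = 3
H is normal (ℤ_99 is abelian).
|G/H| = |G| / |H| = 99 / 3 = 33

|G/H| = 33


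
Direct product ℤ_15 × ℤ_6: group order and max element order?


|ℤ_15 × ℤ_6| = 15 × 6 = 90
Max element order = lcm(15,6) = 30
Cyclic? No (gcd=3)

|ℤ_15×ℤ_6| = 90, max element order = 30


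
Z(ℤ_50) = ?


Z(G) = {g ∈ G | gx = xg for all x ∈ G}
ℤ_50 is abelian, so Z(G) = G

Z(ℤ_50) = ℤ_50


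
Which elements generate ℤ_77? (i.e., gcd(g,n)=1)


g generates ℤ_n iff gcd(g,n) = 1
Prime factors of 77: 7, 11
Generators are g ∈ {1,...,76} not divisible by any of these primes.
Generators: {1, 2, 3, 4, 5, 6, 8, 9, 10, 12, 13, 15, 16, 17, 18, 19, 20, 23, 24, 25, 26, 27, 29, 30, 31, 32, 34, 36, 37, 38, 39, 40, 41, 43, 45, 46, 47, 48, 50, 51, 52, 53, 54, 57, 58, 59, 60, 61, 62, 64, 65, 67, 68, 69, 71, 72, 73, 74, 75, 76}
Number of generators = φ(77) = 60

Generators of ℤ_77 = {1, 2, 3, 4, 5, 6, 8, 9, 10, 12, 13, 15, 16, 17, 18, 19, 20, 23, 24, 25, 26, 27, 29, 30, 31, 32, 34, 36, 37, 38, 39, 40, 41, 43, 45, 46, 47, 48, 50, 51, 52, 53, 54, 57, 58, 59, 60, 61, 62, 64, 65, 67, 68, 69, 71, 72, 73, 74, 75, 76}


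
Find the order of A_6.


|A_n| = n!/2 (even permutations)
|A_6| = 6!/2 = 720/2 = 360

|A_6| = 360


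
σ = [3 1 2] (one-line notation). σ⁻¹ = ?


To find σ⁻¹, swap domain and range:
σ(1) = 3 → σ⁻¹(3) = 1
σ(2) = 1 → σ⁻¹(1) = 2
σ(3) = 2 → σ⁻¹(2) = 3

σ⁻¹ = [2 3 1]


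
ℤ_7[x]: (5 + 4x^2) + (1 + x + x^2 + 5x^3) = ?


Add coefficients mod 7:
x^0: 5 + 1 = 6 (mod 7)
x^1: 0 + 1 = 1 (mod 7)
x^2: 4 + 1 = 5 (mod 7)
x^3: 0 + 5 = 5 (mod 7)
Result: 6 + x + 5x^2 + 5x^3

f + g = 6 + x + 5x^2 + 5x^3


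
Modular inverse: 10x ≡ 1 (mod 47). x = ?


Use the extended Euclidean algorithm to write 1 = 10·s + 47·t; then s mod 47 is the inverse.
Euclidean algorithm:
  10 = 0·47 + 10
  47 = 4·10 + 7
  10 = 1·7 + 3
  7 = 2·3 + 1
  3 = 3·1 + 0
gcd(10,47) = 1
Back-substitution gives: 10·(-14) + 47·(3) = 1
So 10⁻¹ ≡ -14 ≡ 33 (mod 47)
Check: 10 × 33 = 330 ≡ 1 (mod 47) ✓

10⁻¹ ≡ 33 (mod 47)


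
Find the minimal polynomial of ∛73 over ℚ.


∛73 satisfies x³ - 73 = 0, irreducible over ℚ (no rational root; 73 is not a perfect cube)

Minimal polynomial: x³ - 73


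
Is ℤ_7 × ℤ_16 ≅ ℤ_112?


Comparing ℤ_7 × ℤ_16 and ℤ_112:
gcd(7,16) = 1, so ℤ_7 × ℤ_16 ≅ ℤ_112 (CRT)

Yes, ℤ_7 × ℤ_16 ≅ ℤ_112


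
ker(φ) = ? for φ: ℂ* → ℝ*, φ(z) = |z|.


Kernel = preimage of identity
ker(φ) = {z ∈ ℂ* | |z| = 1} = unit circle S¹

ker(φ) = S¹ (unit circle)


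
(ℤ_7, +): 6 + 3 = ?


Operation: addition mod 7
6 + 3 = (a + b) mod 7 with a = 6, b = 3

6 + 3 = 2


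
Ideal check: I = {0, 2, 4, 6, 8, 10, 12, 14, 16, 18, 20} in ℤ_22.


Check ideal conditions for I = {0, 2, 4, 6, 8, 10, 12, 14, 16, 18, 20} in ℤ_22:
(1) I is an additive subgroup? Yes
(2) For r ∈ ℤ_22 and a ∈ I: r·a ∈ I? Yes

Yes, I is an ideal of ℤ_22


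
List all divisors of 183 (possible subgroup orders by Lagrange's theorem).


Lagrange's theorem: |H| divides |G|
|G| = 183
Divisors of 183: 1, 3, 61, 183

Possible subgroup orders: {1, 3, 61, 183}


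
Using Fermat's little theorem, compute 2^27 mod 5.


Fermat's little theorem: if p is prime and gcd(a,p)=1, then a^(p-1) ≡ 1 (mod p)
p = 5 is prime, gcd(2,5) = 1
Reduce exponent: 27 mod 4 = 3
So 2^27 ≡ 2^3 (mod 5)
2^3 mod 5 = 3

2^27 ≡ 3 (mod 5)


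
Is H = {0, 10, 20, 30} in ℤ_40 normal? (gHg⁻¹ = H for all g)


H = {0, 10, 20, 30} in ℤ_40
ℤ_40 is abelian; every subgroup of an abelian group is normal

Yes, normal subgroup


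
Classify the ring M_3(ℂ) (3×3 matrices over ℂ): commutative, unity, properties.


Matrix multiplication is non-commutative for n ≥ 2; the identity matrix I is the unity; singular matrices give zero divisors, so not an integral domain
Commutative: No
Integral domain: No
Has unity: Yes

M_3(ℂ) (3×3 matrices over ℂ): Commutative=No, Unity=Yes


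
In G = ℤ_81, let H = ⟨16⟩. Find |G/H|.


|⟨16⟩| = n / gcd(16, 81) = 81 / 1 = 81
H is normal (ℤ_81 is abelian).
|G/H| = |G| / |H| = 81 / 81 = 1

|G/H| = 1


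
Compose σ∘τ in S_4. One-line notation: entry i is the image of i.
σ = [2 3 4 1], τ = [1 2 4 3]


σ∘τ: apply τ first, then σ
1 →τ 1 →σ 2
2 →τ 2 →σ 3
3 →τ 4 →σ 1
4 →τ 3 →σ 4

σ∘τ = [2 3 1 4]


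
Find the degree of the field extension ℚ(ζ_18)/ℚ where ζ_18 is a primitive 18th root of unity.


[ℚ(ζ_n):ℚ] = deg Φ_n(x) = φ(n). Here φ(18) = 6

[ℚ(ζ_18)/ℚ where ζ_18 is a primitive 18th root of unity] = 6


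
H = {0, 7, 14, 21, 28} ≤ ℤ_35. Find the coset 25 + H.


25 + H = {25 + h (mod 35) : h ∈ H}
25+0=25, 25+7=32, 25+14=4, 25+21=11, 25+28=18
25 + H = {4, 11, 18, 25, 32} = 4 + H

25 + H = {4, 11, 18, 25, 32}


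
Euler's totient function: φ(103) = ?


Factor n: 103 = 103
φ(n) = n · ∏(1 - 1/p) over distinct primes p | n
φ(103) = 103 · (1 - 1/103) = 102

φ(103) = 102


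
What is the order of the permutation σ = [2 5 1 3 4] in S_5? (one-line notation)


Cycle decomposition: (1 2 5 4 3)
Cycle lengths: 5
Order = lcm(5) = 5

ord(σ) = 5


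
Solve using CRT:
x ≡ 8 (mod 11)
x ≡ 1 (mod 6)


m₁ = 11, m₂ = 6, gcd = 1, so CRT applies. M = m₁·m₂ = 66
Let M₁ = M/m₁ = 6, M₂ = M/m₂ = 11
Find y₁ ≡ M₁⁻¹ (mod m₁): 6⁻¹ ≡ 2 (mod 11)
Find y₂ ≡ M₂⁻¹ (mod m₂): 11⁻¹ ≡ 5 (mod 6)
x = a₁·M₁·y₁ + a₂·M₂·y₂ = 8·6·2 + 1·11·5 = 151
Reduce mod 66: x ≡ 19
Check: 19 mod 11 = 8 ✓, 19 mod 6 = 1 ✓

x ≡ 19 (mod 66)


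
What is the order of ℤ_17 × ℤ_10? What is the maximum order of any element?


|ℤ_17 × ℤ_10| = 17 × 10 = 170
Max element order = lcm(17,10) = 170
Cyclic? Yes (gcd=1)

|ℤ_17×ℤ_10| = 170, max element order = 170


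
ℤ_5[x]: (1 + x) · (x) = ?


Expand and collect like terms; reduce coefficients mod 5:
x^0: 1·0 = 0 ≡ 0 (mod 5)
x^1: 1·1 + 1·0 = 1 ≡ 1 (mod 5)
x^2: 1·1 = 1 ≡ 1 (mod 5)
Result: x + x^2

f · g = x + x^2


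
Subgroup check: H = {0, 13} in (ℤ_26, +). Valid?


Subgroup test for H = {0, 13} in (ℤ_26, +):
(1) 0 ∈ H? Yes
(2) Closure: for all a,b ∈ H, (a+b) mod 26 ∈ H? Yes
(3) Inverses: for all a ∈ H, -a mod 26 ∈ H? Yes

Yes, H is a subgroup of ℤ_26


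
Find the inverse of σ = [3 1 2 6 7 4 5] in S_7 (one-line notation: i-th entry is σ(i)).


To find σ⁻¹, swap domain and range:
σ(1) = 3 → σ⁻¹(3) = 1
σ(2) = 1 → σ⁻¹(1) = 2
σ(3) = 2 → σ⁻¹(2) = 3
σ(4) = 6 → σ⁻¹(6) = 4
σ(5) = 7 → σ⁻¹(7) = 5
σ(6) = 4 → σ⁻¹(4) = 6
σ(7) = 5 → σ⁻¹(5) = 7

σ⁻¹ = [2 3 1 6 7 4 5]


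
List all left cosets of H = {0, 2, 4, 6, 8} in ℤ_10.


H = {0, 2, 4, 6, 8}, |H| = 5
Number of cosets = |G|/|H| = 10/5 = 2
0 + H = {0, 2, 4, 6, 8}
1 + H = {1, 3, 5, 7, 9}

Cosets: 0+H={0,2,4,6,8}; 1+H={1,3,5,7,9}


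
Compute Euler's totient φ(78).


Factor n: 78 = 2 × 3 × 13
φ(n) = n · ∏(1 - 1/p) over distinct primes p | n
φ(78) = 78 · (1 - 1/2) · (1 - 1/3) · (1 - 1/13) = 24

φ(78) = 24


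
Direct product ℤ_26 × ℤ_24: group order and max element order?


|ℤ_26 × ℤ_24| = 26 × 24 = 624
Max element order = lcm(26,24) = 312
Cyclic? No (gcd=2)

|ℤ_26×ℤ_24| = 624, max element order = 312


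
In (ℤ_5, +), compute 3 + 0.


Operation: addition mod 5
3 + 0 = (a + b) mod 5 with a = 3, b = 0

3 + 0 = 3


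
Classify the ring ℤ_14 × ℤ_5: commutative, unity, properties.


Direct product ring; commutative with unity (1,1); but (1,0)·(0,1) = (0,0) gives zero divisors, so not an integral domain
Commutative: Yes
Integral domain: No
Has unity: Yes

ℤ_14 × ℤ_5: Commutative=Yes, Unity=Yes


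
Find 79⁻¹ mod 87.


Use the extended Euclidean algorithm to write 1 = 79·s + 87·t; then s mod 87 is the inverse.
Euclidean algorithm:
  79 = 0·87 + 79
  87 = 1·79 + 8
  79 = 9·8 + 7
  8 = 1·7 + 1
  7 = 7·1 + 0
gcd(79,87) = 1
Back-substitution gives: 79·(-11) + 87·(10) = 1
So 79⁻¹ ≡ -11 ≡ 76 (mod 87)
Check: 79 × 76 = 6004 ≡ 1 (mod 87) ✓

79⁻¹ ≡ 76 (mod 87)


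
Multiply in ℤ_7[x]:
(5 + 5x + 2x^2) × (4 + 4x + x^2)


Expand and collect like terms; reduce coefficients mod 7:
x^0: 5·4 = 20 ≡ 6 (mod 7)
x^1: 5·4 + 5·4 = 40 ≡ 5 (mod 7)
x^2: 5·1 + 5·4 + 2·4 = 33 ≡ 5 (mod 7)
x^3: 5·1 + 2·4 = 13 ≡ 6 (mod 7)
x^4: 2·1 = 2 ≡ 2 (mod 7)
Result: 6 + 5x + 5x^2 + 6x^3 + 2x^4

f · g = 6 + 5x + 5x^2 + 6x^3 + 2x^4


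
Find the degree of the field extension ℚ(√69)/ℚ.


√69 has minimal polynomial x² - 69 (irreducible over ℚ since 69 is squarefree)

[ℚ(√69)/ℚ] = 2


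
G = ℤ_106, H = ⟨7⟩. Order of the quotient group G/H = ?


|⟨7⟩| = n / gcd(7, 106) = 106 / 1 = 106
H is normal (ℤ_106 is abelian).
|G/H| = |G| / |H| = 106 / 106 = 1

|G/H| = 1


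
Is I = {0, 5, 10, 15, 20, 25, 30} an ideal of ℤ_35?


Check ideal conditions for I = {0, 5, 10, 15, 20, 25, 30} in ℤ_35:
(1) I is an additive subgroup? Yes
(2) For r ∈ ℤ_35 and a ∈ I: r·a ∈ I? Yes

Yes, I is an ideal of ℤ_35


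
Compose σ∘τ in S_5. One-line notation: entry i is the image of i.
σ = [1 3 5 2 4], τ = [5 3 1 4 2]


σ∘τ: apply τ first, then σ
1 →τ 5 →σ 4
2 →τ 3 →σ 5
3 →τ 1 →σ 1
4 →τ 4 →σ 2
5 →τ 2 →σ 3

σ∘τ = [4 5 1 2 3]


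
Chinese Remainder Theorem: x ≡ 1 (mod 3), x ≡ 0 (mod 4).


m₁ = 3, m₂ = 4, gcd = 1, so CRT applies. M = m₁·m₂ = 12
Let M₁ = M/m₁ = 4, M₂ = M/m₂ = 3
Find y₁ ≡ M₁⁻¹ (mod m₁): 4⁻¹ ≡ 1 (mod 3)
Find y₂ ≡ M₂⁻¹ (mod m₂): 3⁻¹ ≡ 3 (mod 4)
x = a₁·M₁·y₁ + a₂·M₂·y₂ = 1·4·1 + 0·3·3 = 4
Reduce mod 12: x ≡ 4
Check: 4 mod 3 = 1 ✓, 4 mod 4 = 0 ✓

x ≡ 4 (mod 12)


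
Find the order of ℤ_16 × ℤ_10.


|A × B| = |A| · |B|
|ℤ_16 × ℤ_10| = 16 × 10 = 160

|ℤ_16 × ℤ_10| = 160


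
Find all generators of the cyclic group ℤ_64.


g generates ℤ_n iff gcd(g,n) = 1
Prime factors of 64: 2
Generators are g ∈ {1,...,63} not divisible by any of these primes.
Generators: {1, 3, 5, 7, 9, 11, 13, 15, 17, 19, 21, 23, 25, 27, 29, 31, 33, 35, 37, 39, 41, 43, 45, 47, 49, 51, 53, 55, 57, 59, 61, 63}
Number of generators = φ(64) = 32

Generators of ℤ_64 = {1, 3, 5, 7, 9, 11, 13, 15, 17, 19, 21, 23, 25, 27, 29, 31, 33, 35, 37, 39, 41, 43, 45, 47, 49, 51, 53, 55, 57, 59, 61, 63}


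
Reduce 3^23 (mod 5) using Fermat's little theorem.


Fermat's little theorem: if p is prime and gcd(a,p)=1, then a^(p-1) ≡ 1 (mod p)
p = 5 is prime, gcd(3,5) = 1
Reduce exponent: 23 mod 4 = 3
So 3^23 ≡ 3^3 (mod 5)
3^3 mod 5 = 2

3^23 ≡ 2 (mod 5)


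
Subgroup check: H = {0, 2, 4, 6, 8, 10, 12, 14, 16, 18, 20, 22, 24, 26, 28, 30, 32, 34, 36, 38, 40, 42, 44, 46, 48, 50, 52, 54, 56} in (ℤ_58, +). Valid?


Subgroup test for H = {0, 2, 4, 6, 8, 10, 12, 14, 16, 18, 20, 22, 24, 26, 28, 30, 32, 34, 36, 38, 40, 42, 44, 46, 48, 50, 52, 54, 56} in (ℤ_58, +):
(1) 0 ∈ H? Yes
(2) Closure: for all a,b ∈ H, (a+b) mod 58 ∈ H? Yes
(3) Inverses: for all a ∈ H, -a mod 58 ∈ H? Yes

Yes, H is a subgroup of ℤ_58


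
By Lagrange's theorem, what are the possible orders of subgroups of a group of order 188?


Lagrange's theorem: |H| divides |G|
|G| = 188
Divisors of 188: 1, 2, 4, 47, 94, 188

Possible subgroup orders: {1, 2, 4, 47, 94, 188}


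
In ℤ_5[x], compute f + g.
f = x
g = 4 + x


Add coefficients mod 5:
x^0: 0 + 4 = 4 (mod 5)
x^1: 1 + 1 = 2 (mod 5)
Result: 4 + 2x

f + g = 4 + 2x


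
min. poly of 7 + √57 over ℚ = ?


Let α = 7 + √57. Then α - 7 = √57, so (α - 7)² = 57, giving α² - 14α - 8 = 0. Degree 2 and α ∉ ℚ, so this is the minimal polynomial.

Minimal polynomial: x² - 14x - 8


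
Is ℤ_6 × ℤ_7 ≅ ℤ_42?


Comparing ℤ_6 × ℤ_7 and ℤ_42:
gcd(6,7) = 1, so ℤ_6 × ℤ_7 ≅ ℤ_42 (CRT)

Yes, ℤ_6 × ℤ_7 ≅ ℤ_42


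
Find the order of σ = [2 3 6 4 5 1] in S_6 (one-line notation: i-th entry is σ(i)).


Cycle decomposition: (1 2 3 6)
Cycle lengths: 4
Order = lcm(4) = 4

ord(σ) = 4


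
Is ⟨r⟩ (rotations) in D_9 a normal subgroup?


H = ⟨r⟩ (rotations) in D_9
The rotation subgroup ⟨r⟩ has index 2 in D_9, so it is normal

Yes, normal subgroup


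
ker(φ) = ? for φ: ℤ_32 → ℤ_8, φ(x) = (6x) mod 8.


Kernel = preimage of identity
ker(φ) = {x ∈ ℤ_32 : 6x ≡ 0 (mod 8)}. Since 8 | 32, φ is well-defined. The kernel is the cyclic subgroup ⟨4⟩ of ℤ_32 (order 8), i.e. {0, 4, 8, 12, 16, 20, 24, 28}

ker(φ) = {0, 4, 8, 12, 16, 20, 24, 28}


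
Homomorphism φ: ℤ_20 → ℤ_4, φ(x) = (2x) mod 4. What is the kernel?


Kernel = preimage of identity
ker(φ) = {x ∈ ℤ_20 : 2x ≡ 0 (mod 4)}. Since 4 | 20, φ is well-defined. The kernel is the cyclic subgroup ⟨2⟩ of ℤ_20 (order 10), i.e. {0, 2, 4, 6, 8, 10, 12, 14, 16, 18}

ker(φ) = {0, 2, 4, 6, 8, 10, 12, 14, 16, 18}
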